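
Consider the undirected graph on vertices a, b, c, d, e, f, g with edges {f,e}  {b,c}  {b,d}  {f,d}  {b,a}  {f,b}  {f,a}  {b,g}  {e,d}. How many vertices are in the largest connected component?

7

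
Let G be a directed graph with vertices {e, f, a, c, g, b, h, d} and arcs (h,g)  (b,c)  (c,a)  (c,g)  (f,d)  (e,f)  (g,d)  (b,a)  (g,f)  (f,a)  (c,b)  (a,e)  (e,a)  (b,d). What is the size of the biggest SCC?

3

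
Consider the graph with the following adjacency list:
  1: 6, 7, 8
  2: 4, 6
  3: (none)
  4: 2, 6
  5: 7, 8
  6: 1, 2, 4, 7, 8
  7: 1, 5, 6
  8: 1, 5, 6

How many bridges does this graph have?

0

The edges on the cycle 6-4-2-6 are not bridges since each lies on that cycle.
Every edge lies on some cycle, so there are no bridges.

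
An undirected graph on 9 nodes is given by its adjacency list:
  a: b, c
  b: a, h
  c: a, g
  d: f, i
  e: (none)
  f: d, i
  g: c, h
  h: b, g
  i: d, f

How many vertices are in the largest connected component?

5

e is isolated — a component by itself.
Starting from d we can reach d, f, i. That is one component of size 3.
Starting from a we can reach a, b, c, g, h. That is one component of size 5.
The largest has 5 vertices.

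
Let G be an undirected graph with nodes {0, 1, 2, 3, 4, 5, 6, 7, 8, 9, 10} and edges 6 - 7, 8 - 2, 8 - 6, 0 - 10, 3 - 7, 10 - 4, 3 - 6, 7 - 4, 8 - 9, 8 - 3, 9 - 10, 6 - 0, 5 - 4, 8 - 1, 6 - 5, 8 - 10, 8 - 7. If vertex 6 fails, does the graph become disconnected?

No

Deleting 6 leaves 1 component (was 1) (its neighbors 0, 3, 5, 7, 8 remain connected to each other), so 6 is not a cut vertex.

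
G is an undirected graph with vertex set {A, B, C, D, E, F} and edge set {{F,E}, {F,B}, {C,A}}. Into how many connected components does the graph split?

3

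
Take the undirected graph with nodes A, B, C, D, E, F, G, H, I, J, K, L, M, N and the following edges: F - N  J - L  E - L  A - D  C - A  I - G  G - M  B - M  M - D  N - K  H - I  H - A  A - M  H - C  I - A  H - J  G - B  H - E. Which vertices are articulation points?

H, N

Removing H increases the component count from 2 to 3, so H is a cut vertex.
Removing N increases the component count from 2 to 3, so N is a cut vertex.
By contrast removing K leaves 2 components; it is not a cut vertex. No other vertex is a cut vertex either.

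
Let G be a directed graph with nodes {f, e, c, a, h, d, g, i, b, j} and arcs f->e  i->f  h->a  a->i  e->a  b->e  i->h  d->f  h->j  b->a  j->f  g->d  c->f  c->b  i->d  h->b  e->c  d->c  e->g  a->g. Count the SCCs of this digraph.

{a, b, c, d, e, f, g, h, i, j} are all mutually reachable — one SCC of size 10.
That gives 1 strongly connected component.

1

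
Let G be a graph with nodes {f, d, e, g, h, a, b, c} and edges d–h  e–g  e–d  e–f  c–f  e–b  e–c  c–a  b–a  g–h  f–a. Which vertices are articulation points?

e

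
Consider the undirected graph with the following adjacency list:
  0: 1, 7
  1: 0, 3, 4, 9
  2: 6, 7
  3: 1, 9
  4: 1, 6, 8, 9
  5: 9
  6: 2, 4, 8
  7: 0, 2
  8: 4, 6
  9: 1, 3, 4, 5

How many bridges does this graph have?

The edges on the cycle 1-9-3-1 are not bridges since each lies on that cycle.
But removing 9-5 disconnects 9 from 5 — this is a bridge.

1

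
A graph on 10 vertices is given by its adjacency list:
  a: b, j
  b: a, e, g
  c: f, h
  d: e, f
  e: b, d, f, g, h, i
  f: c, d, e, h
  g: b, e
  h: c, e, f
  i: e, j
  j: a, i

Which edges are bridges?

none

The edges on the cycle e-d-f-e are not bridges since each lies on that cycle.
Every edge lies on some cycle, so there are no bridges.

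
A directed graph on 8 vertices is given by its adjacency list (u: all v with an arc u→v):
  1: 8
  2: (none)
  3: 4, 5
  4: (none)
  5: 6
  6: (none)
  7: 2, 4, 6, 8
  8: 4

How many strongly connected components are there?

8

{7} is an SCC by itself.
{8} is an SCC by itself.
{6} is an SCC by itself.
{3} is an SCC by itself.
{4} is an SCC by itself.
(and 3 more singleton SCCs)
That gives 8 strongly connected components.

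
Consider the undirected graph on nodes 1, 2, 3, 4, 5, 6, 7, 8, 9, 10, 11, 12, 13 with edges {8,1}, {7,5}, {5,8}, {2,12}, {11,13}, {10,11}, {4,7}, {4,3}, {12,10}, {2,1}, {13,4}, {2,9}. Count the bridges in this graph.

2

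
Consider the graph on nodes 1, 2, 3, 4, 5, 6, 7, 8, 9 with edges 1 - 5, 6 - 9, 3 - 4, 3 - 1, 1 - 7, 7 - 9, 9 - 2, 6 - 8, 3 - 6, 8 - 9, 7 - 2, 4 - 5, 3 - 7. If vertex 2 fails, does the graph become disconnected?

Deleting 2 leaves 1 component (was 1) (its neighbors 7, 9 remain connected to each other), so 2 is not a cut vertex.

No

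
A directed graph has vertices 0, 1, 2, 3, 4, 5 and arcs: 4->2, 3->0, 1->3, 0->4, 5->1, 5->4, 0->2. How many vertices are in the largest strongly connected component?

1

{1} is an SCC by itself.
{2} is an SCC by itself.
{5} is an SCC by itself.
{4} is an SCC by itself.
{0} is an SCC by itself.
(and 1 more singleton SCC)
The largest has 1 vertex.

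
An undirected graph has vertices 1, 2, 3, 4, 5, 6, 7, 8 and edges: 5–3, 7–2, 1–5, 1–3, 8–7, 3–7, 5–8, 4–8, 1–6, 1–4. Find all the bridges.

The edges on the cycle 1-5-8-7-3-1 are not bridges since each lies on that cycle.
But removing 1–6 disconnects 1 from 6; removing 7–2 disconnects 7 from 2 — these are bridges.

1-6, 2-7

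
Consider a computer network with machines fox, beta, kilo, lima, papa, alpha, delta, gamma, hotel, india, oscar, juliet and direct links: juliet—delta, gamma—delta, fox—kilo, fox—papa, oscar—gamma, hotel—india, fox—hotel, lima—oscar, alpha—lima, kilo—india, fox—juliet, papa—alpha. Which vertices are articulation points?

fox

Removing fox increases the component count from 2 to 3, so fox is a cut vertex.
By contrast removing india leaves 2 components; it is not a cut vertex. No other vertex is a cut vertex either.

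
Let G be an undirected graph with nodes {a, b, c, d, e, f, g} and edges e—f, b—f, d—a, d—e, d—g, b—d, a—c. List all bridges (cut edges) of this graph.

The edges on the cycle b-d-e-f-b are not bridges since each lies on that cycle.
But removing a—c disconnects a from c; removing d—a disconnects d from a; removing d—g disconnects d from g — these are bridges.

a-c, a-d, d-g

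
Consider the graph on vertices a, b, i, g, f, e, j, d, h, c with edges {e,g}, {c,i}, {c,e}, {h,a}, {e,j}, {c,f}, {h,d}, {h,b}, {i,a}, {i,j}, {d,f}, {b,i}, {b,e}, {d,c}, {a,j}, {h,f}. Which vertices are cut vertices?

Removing e increases the component count from 1 to 2, so e is a cut vertex.
By contrast removing a leaves 1 component; it is not a cut vertex. No other vertex is a cut vertex either.

e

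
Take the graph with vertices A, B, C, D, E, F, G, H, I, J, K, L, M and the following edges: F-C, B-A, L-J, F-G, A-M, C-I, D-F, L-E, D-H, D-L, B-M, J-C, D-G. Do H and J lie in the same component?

Yes

From H we can reach C, D, E, F, G, H, I, J, L, which includes J.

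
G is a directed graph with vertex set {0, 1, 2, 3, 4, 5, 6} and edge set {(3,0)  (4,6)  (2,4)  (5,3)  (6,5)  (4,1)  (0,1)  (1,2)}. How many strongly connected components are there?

{0, 1, 2, 3, 4, 5, 6} are all mutually reachable — one SCC of size 7.
That gives 1 strongly connected component.

1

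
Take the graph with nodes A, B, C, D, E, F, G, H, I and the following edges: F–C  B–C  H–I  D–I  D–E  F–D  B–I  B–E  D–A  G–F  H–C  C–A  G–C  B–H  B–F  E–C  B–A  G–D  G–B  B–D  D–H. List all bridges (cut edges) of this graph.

none

The edges on the cycle B-D-H-B are not bridges since each lies on that cycle.
Every edge lies on some cycle, so there are no bridges.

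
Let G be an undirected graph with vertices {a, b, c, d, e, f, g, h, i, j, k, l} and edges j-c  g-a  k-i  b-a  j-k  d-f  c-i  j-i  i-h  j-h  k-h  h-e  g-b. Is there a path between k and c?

Yes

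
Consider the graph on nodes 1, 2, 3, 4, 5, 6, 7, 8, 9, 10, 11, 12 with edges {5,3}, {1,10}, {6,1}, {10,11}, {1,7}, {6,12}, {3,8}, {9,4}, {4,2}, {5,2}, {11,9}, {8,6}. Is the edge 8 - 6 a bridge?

After removing 8 - 6, the path 8-3-5-2-4-9-11-10-1-6 still connects them, so the edge is not a bridge.

No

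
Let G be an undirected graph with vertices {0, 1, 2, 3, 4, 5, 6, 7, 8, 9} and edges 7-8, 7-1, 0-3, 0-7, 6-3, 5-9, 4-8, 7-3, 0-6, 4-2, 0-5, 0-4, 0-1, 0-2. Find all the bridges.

The edges on the cycle 0-7-8-4-0 are not bridges since each lies on that cycle.
But removing 5-0 disconnects 5 from 0; removing 9-5 disconnects 9 from 5 — these are bridges.

0-5, 5-9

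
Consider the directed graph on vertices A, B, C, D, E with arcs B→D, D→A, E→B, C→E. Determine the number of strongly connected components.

{C} is an SCC by itself.
{B} is an SCC by itself.
{A} is an SCC by itself.
{D} is an SCC by itself.
{E} is an SCC by itself.
That gives 5 strongly connected components.

5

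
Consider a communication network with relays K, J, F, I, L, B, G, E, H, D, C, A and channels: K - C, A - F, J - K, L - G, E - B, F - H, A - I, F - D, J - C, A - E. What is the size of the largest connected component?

Starting from G we can reach G, L. That is one component of size 2.
Starting from C we can reach C, J, K. That is one component of size 3.
Starting from A we can reach A, B, D, E, F, H, I. That is one component of size 7.
The largest has 7 vertices.

7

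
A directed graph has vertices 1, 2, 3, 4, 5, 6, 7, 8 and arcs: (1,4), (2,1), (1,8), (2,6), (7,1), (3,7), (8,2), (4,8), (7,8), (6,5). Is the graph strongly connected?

No

There is no directed path from 6 to 3, so the graph is not strongly connected.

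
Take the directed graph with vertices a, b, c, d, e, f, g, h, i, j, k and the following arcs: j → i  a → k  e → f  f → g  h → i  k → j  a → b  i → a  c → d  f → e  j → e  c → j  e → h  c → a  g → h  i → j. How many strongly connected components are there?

{a, e, f, g, h, i, j, k} are all mutually reachable — one SCC of size 8.
{b} is an SCC by itself.
{d} is an SCC by itself.
{c} is an SCC by itself.
That gives 4 strongly connected components.

4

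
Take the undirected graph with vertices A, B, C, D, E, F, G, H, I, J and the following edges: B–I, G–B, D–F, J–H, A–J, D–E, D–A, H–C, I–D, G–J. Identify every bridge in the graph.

The edges on the cycle G-B-I-D-A-J-G are not bridges since each lies on that cycle.
But removing E–D disconnects E from D; removing D–F disconnects D from F; removing C–H disconnects C from H; removing J–H disconnects J from H — these are bridges.

C-H, D-E, D-F, H-J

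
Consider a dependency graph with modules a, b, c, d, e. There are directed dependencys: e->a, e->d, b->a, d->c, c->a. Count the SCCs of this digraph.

{c} is an SCC by itself.
{d} is an SCC by itself.
{b} is an SCC by itself.
{e} is an SCC by itself.
{a} is an SCC by itself.
That gives 5 strongly connected components.

5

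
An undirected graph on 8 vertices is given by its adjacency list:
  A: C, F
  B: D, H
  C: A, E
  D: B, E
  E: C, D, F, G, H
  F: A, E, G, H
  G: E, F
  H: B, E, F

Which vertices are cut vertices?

Removing D, for instance, still leaves 1 component. No single vertex removal increases the component count — the graph has no articulation points.

none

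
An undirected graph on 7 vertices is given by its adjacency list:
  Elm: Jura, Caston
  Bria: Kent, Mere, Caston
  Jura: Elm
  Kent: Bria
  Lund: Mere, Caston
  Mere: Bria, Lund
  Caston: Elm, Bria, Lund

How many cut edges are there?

3

The edges on the cycle Mere-Lund-Caston-Bria-Mere are not bridges since each lies on that cycle.
But removing Caston-Elm disconnects Caston from Elm; removing Elm-Jura disconnects Elm from Jura; removing Bria-Kent disconnects Bria from Kent — these are bridges.
That makes 3 bridges.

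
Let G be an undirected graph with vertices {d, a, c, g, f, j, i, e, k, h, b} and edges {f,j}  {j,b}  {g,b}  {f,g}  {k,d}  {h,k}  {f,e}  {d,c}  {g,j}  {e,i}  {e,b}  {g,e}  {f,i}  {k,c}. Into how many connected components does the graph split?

3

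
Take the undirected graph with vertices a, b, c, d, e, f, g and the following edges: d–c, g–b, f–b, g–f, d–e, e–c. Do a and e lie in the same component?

The component containing a is {a}, and e is not in it.

No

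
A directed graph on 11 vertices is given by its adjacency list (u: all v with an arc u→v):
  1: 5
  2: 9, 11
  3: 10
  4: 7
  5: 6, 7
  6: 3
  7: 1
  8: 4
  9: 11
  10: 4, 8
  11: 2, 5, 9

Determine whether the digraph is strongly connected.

There is no directed path from 3 to 9, so the graph is not strongly connected.

No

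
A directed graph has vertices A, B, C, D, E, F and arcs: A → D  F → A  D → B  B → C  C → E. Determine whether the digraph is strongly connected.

There is no directed path from B to F, so the graph is not strongly connected.

No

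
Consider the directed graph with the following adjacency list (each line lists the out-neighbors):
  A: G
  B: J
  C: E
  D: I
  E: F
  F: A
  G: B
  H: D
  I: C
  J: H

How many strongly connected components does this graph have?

{A, B, C, D, E, F, G, H, I, J} are all mutually reachable — one SCC of size 10.
That gives 1 strongly connected component.

1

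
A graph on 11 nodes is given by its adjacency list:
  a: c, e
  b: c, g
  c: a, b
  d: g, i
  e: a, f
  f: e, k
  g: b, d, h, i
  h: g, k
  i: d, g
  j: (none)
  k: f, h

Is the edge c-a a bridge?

No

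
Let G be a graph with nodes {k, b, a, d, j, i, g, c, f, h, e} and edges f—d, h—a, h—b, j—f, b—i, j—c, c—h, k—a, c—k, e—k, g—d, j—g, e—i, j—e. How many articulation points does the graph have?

Removing j increases the component count from 1 to 2, so j is a cut vertex.
By contrast removing e leaves 1 component; it is not a cut vertex. No other vertex is a cut vertex either.

1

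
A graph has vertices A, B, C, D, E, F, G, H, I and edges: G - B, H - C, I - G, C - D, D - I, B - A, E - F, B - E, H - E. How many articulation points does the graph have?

2

Removing B increases the component count from 1 to 2, so B is a cut vertex.
Removing E increases the component count from 1 to 2, so E is a cut vertex.
By contrast removing H leaves 1 component; it is not a cut vertex. No other vertex is a cut vertex either.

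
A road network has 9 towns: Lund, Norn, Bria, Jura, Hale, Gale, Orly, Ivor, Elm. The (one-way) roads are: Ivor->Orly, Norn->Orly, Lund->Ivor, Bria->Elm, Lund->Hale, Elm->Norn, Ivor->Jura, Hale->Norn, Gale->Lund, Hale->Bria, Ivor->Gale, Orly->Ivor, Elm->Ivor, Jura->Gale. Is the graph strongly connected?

Yes

From Gale we can reach every vertex (Elm, Bria, Gale, Hale, Ivor, Jura, Lund, Norn, Orly), and every vertex can reach Gale (Elm, Bria, Gale, Hale, Ivor, Jura, Lund, Norn, Orly). So the whole graph is one strongly connected component.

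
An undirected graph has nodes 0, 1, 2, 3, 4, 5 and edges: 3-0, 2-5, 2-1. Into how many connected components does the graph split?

4 is isolated — a component by itself.
Starting from 0 we can reach 0, 3. That is one component of size 2.
Starting from 1 we can reach 1, 2, 5. That is one component of size 3.
Total: 3 components.

3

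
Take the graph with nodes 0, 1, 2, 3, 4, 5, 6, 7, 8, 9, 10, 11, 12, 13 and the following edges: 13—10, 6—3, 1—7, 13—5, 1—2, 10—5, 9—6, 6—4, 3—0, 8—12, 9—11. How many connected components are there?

Starting from 8 we can reach 8, 12. That is one component of size 2.
Starting from 1 we can reach 1, 2, 7. That is one component of size 3.
Starting from 5 we can reach 5, 10, 13. That is one component of size 3.
Starting from 0 we can reach 0, 3, 4, 6, 9, 11. That is one component of size 6.
Total: 4 components.

4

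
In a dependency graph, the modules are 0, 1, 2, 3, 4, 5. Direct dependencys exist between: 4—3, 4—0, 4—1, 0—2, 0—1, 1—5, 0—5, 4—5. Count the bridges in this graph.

The edges on the cycle 4-0-1-4 are not bridges since each lies on that cycle.
But removing 4—3 disconnects 4 from 3; removing 2—0 disconnects 2 from 0 — these are bridges.
That makes 2 bridges.

2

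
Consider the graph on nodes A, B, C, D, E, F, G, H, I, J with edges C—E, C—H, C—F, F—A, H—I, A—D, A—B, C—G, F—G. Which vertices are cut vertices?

Removing A increases the component count from 2 to 4, so A is a cut vertex.
Removing C increases the component count from 2 to 4, so C is a cut vertex.
Removing F increases the component count from 2 to 3, so F is a cut vertex.
Likewise H is a cut vertex.
By contrast removing D leaves 2 components; it is not a cut vertex. No other vertex is a cut vertex either.

A, C, F, H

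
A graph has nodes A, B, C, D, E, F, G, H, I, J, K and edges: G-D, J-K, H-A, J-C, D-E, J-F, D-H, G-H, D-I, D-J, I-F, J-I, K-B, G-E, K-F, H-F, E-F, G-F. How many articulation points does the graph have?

Removing H increases the component count from 1 to 2, so H is a cut vertex.
Removing J increases the component count from 1 to 2, so J is a cut vertex.
Removing K increases the component count from 1 to 2, so K is a cut vertex.
By contrast removing G leaves 1 component; it is not a cut vertex. No other vertex is a cut vertex either.

3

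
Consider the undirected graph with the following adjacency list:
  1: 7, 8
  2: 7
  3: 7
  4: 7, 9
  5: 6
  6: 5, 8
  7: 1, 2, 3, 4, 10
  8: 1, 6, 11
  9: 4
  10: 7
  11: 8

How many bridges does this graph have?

removing 7-4 disconnects 7 from 4; removing 8-6 disconnects 8 from 6; removing 7-3 disconnects 7 from 3; removing 11-8 disconnects 11 from 8 — these are bridges.
In total 10 edges are bridges.

10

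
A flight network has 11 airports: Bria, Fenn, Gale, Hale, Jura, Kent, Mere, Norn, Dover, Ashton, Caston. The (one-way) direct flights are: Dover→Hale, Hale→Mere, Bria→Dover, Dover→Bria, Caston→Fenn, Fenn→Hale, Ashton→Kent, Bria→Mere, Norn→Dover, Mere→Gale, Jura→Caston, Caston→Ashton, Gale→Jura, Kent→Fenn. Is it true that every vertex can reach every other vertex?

No

There is no directed path from Dover to Norn, so the graph is not strongly connected.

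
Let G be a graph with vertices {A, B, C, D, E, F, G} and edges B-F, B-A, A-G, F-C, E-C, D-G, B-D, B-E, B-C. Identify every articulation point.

B

Removing B increases the component count from 1 to 2, so B is a cut vertex.
By contrast removing F leaves 1 component; it is not a cut vertex. No other vertex is a cut vertex either.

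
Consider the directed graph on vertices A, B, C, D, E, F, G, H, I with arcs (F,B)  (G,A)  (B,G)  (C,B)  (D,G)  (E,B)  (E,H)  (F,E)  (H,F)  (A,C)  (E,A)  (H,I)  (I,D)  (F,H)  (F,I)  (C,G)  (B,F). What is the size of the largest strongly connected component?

{A, B, C, D, E, F, G, H, I} are all mutually reachable — one SCC of size 9.
The largest has 9 vertices.

9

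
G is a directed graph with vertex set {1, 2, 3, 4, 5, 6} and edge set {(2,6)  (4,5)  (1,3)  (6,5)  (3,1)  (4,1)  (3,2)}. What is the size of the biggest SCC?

2

{1, 3} are all mutually reachable — one SCC of size 2.
{4} is an SCC by itself.
{5} is an SCC by itself.
{2} is an SCC by itself.
{6} is an SCC by itself.
The largest has 2 vertices.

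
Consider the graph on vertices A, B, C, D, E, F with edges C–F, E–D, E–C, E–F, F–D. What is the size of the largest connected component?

4

A is isolated — a component by itself.
B is isolated — a component by itself.
Starting from C we can reach C, D, E, F. That is one component of size 4.
The largest has 4 vertices.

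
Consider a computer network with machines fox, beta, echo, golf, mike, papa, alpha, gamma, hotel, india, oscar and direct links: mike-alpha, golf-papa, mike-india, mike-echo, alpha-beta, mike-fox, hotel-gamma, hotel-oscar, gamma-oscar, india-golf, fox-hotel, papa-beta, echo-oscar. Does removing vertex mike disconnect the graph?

Yes

Deleting mike raises the number of components from 1 to 2, so mike is a cut vertex.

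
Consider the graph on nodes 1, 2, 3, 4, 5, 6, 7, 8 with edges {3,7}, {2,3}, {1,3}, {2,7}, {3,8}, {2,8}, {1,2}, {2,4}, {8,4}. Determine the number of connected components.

6 is isolated — a component by itself.
5 is isolated — a component by itself.
Starting from 1 we can reach 1, 2, 3, 4, 7, 8. That is one component of size 6.
Total: 3 components.

3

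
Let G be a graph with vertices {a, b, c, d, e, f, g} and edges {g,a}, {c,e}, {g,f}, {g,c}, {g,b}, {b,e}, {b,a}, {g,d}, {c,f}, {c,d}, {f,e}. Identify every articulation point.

none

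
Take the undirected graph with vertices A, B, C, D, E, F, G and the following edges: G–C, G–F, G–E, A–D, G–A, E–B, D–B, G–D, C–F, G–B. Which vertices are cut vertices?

Removing G increases the component count from 1 to 2, so G is a cut vertex.
By contrast removing C leaves 1 component; it is not a cut vertex. No other vertex is a cut vertex either.

G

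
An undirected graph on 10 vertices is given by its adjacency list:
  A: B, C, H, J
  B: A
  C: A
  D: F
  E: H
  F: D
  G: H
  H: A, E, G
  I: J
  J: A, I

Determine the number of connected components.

Starting from D we can reach D, F. That is one component of size 2.
Starting from A we can reach A, B, C, E, G, H, I, J. That is one component of size 8.
Total: 2 components.

2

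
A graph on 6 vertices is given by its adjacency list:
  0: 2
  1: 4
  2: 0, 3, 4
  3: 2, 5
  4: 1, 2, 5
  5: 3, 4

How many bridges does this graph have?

2

The edges on the cycle 5-4-2-3-5 are not bridges since each lies on that cycle.
But removing 1-4 disconnects 1 from 4; removing 0-2 disconnects 0 from 2 — these are bridges.
That makes 2 bridges.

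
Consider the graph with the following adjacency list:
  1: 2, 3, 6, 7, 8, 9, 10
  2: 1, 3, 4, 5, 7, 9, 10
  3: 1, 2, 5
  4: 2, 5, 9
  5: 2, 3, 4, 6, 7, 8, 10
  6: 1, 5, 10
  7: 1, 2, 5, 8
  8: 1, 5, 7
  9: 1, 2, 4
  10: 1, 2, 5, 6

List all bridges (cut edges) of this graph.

none

The edges on the cycle 1-9-4-2-10-1 are not bridges since each lies on that cycle.
Every edge lies on some cycle, so there are no bridges.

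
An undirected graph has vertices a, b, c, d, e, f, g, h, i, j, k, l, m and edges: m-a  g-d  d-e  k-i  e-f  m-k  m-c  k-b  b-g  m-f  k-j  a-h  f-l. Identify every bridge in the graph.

a-h, a-m, c-m, f-l, i-k, j-k

The edges on the cycle m-k-b-g-d-e-f-m are not bridges since each lies on that cycle.
But removing k-j disconnects k from j; removing k-i disconnects k from i; removing a-h disconnects a from h; removing l-f disconnects l from f — these are bridges.
In total 6 edges are bridges.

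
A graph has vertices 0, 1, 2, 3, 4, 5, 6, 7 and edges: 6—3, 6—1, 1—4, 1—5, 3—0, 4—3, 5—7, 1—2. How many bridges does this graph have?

4

The edges on the cycle 6-1-4-3-6 are not bridges since each lies on that cycle.
But removing 1—5 disconnects 1 from 5; removing 5—7 disconnects 5 from 7; removing 1—2 disconnects 1 from 2; removing 3—0 disconnects 3 from 0 — these are bridges.
That makes 4 bridges.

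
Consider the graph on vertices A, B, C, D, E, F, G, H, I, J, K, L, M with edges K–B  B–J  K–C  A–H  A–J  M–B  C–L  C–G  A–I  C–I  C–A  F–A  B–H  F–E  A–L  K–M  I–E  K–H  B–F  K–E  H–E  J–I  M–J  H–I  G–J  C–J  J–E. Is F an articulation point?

Deleting F leaves 2 components (was 2), so F is not a cut vertex.

No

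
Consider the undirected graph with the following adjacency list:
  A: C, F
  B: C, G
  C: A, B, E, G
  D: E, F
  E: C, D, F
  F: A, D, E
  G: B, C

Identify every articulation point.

Removing C increases the component count from 1 to 2, so C is a cut vertex.
By contrast removing G leaves 1 component; it is not a cut vertex. No other vertex is a cut vertex either.

C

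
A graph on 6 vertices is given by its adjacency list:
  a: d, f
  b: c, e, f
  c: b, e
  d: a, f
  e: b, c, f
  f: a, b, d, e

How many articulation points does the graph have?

1

Removing f increases the component count from 1 to 2, so f is a cut vertex.
By contrast removing c leaves 1 component; it is not a cut vertex. No other vertex is a cut vertex either.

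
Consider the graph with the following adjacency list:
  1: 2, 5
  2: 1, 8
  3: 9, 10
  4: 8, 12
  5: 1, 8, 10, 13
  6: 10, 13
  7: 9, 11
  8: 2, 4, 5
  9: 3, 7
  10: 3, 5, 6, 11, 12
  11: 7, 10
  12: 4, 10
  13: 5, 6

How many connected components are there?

Starting from 1 we can reach 1, 2, 3, 4, 5, 6, 7, 8, 9, 10, 11, 12, 13. That is one component of size 13.
Total: 1 component.

1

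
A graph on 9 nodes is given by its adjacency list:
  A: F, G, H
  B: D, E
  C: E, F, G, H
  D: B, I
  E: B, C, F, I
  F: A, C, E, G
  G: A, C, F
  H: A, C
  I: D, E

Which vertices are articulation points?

E

Removing E increases the component count from 1 to 2, so E is a cut vertex.
By contrast removing A leaves 1 component; it is not a cut vertex. No other vertex is a cut vertex either.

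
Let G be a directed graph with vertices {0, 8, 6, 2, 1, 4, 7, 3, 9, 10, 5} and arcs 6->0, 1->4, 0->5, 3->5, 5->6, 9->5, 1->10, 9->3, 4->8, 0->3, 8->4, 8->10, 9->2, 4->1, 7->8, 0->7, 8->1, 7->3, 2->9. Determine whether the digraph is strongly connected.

There is no directed path from 0 to 9, so the graph is not strongly connected.

No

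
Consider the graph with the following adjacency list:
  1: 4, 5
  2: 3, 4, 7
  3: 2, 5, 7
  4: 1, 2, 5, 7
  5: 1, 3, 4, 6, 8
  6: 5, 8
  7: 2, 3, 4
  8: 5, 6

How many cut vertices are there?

Removing 5 increases the component count from 1 to 2, so 5 is a cut vertex.
By contrast removing 8 leaves 1 component; it is not a cut vertex. No other vertex is a cut vertex either.

1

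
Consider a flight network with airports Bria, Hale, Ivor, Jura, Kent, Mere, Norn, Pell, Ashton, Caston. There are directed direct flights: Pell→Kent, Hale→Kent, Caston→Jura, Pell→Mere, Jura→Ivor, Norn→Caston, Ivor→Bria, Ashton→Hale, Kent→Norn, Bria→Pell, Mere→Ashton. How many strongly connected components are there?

1

{Bria, Hale, Ivor, Jura, Kent, Mere, Norn, Pell, Ashton, Caston} are all mutually reachable — one SCC of size 10.
That gives 1 strongly connected component.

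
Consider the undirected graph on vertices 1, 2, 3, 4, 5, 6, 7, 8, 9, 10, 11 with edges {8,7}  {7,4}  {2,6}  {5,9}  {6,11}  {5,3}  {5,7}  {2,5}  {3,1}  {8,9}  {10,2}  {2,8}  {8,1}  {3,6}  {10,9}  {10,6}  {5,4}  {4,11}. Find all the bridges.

The edges on the cycle 5-3-6-11-4-7-5 are not bridges since each lies on that cycle.
Every edge lies on some cycle, so there are no bridges.

none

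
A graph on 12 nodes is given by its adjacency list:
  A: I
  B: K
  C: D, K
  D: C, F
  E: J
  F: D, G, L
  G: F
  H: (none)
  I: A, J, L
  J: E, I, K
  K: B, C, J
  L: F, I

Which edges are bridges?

A-I, B-K, E-J, F-G

The edges on the cycle L-I-J-K-C-D-F-L are not bridges since each lies on that cycle.
But removing G-F disconnects G from F; removing I-A disconnects I from A; removing J-E disconnects J from E; removing K-B disconnects K from B — these are bridges.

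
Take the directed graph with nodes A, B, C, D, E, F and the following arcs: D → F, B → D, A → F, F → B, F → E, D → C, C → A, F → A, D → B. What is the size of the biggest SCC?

5

{A, B, C, D, F} are all mutually reachable — one SCC of size 5.
{E} is an SCC by itself.
The largest has 5 vertices.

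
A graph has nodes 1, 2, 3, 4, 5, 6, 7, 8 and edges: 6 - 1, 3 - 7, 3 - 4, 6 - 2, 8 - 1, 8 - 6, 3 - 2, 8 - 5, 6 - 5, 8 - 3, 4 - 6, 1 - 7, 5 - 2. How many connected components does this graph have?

Starting from 1 we can reach 1, 2, 3, 4, 5, 6, 7, 8. That is one component of size 8.
Total: 1 component.

1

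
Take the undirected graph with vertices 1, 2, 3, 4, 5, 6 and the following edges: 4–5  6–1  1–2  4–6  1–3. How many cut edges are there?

removing 2–1 disconnects 2 from 1; removing 4–6 disconnects 4 from 6; removing 5–4 disconnects 5 from 4; removing 1–6 disconnects 1 from 6 — these are bridges.
In total 5 edges are bridges.

5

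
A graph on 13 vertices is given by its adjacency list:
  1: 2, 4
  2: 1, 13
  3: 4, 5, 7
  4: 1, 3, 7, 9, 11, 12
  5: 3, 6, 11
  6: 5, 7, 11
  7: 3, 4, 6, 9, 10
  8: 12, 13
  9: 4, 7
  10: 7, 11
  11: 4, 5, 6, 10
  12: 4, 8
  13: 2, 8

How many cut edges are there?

0

The edges on the cycle 4-9-7-4 are not bridges since each lies on that cycle.
Every edge lies on some cycle, so there are no bridges.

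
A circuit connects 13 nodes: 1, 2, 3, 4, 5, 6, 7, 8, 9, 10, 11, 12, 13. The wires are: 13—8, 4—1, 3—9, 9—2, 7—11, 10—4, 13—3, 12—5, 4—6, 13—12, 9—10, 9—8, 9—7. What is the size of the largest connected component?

13

Starting from 1 we can reach 1, 2, 3, 4, 5, 6, 7, 8, 9, 10, 11, 12, 13. That is one component of size 13.
The largest has 13 vertices.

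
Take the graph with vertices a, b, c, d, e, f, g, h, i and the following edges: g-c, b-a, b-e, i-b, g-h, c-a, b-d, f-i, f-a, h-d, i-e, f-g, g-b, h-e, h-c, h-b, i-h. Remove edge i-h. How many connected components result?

1

i and h are still connected via i-b-h, so the component count stays at 1.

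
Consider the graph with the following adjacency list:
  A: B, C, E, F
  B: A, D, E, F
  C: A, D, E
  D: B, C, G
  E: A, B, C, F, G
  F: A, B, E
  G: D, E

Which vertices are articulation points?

Removing F, for instance, still leaves 1 component. No single vertex removal increases the component count — the graph has no articulation points.

none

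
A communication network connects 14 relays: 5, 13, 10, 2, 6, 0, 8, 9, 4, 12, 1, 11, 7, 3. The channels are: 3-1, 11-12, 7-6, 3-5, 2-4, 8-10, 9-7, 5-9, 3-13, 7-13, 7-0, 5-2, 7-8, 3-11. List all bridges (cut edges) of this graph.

The edges on the cycle 3-5-9-7-13-3 are not bridges since each lies on that cycle.
But removing 5-2 disconnects 5 from 2; removing 8-7 disconnects 8 from 7; removing 4-2 disconnects 4 from 2; removing 0-7 disconnects 0 from 7 — these are bridges.
In total 9 edges are bridges.

0-7, 1-3, 10-8, 11-12, 11-3, 2-4, 2-5, 6-7, 7-8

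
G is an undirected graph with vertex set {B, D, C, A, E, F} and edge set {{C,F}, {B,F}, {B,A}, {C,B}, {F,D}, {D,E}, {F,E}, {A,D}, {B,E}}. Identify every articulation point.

Removing B, for instance, still leaves 1 component. No single vertex removal increases the component count — the graph has no articulation points.

none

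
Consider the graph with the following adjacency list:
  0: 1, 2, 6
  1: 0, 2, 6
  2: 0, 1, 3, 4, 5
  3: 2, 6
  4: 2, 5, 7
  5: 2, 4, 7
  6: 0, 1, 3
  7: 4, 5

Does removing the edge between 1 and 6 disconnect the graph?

No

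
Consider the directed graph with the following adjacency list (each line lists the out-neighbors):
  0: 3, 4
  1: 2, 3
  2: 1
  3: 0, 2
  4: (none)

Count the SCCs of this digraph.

2

{0, 1, 2, 3} are all mutually reachable — one SCC of size 4.
{4} is an SCC by itself.
That gives 2 strongly connected components.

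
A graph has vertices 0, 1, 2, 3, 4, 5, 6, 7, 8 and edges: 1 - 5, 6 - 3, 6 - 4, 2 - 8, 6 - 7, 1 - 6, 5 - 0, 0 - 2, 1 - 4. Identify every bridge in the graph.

The edges on the cycle 1-6-4-1 are not bridges since each lies on that cycle.
But removing 5 - 0 disconnects 5 from 0; removing 0 - 2 disconnects 0 from 2; removing 1 - 5 disconnects 1 from 5; removing 2 - 8 disconnects 2 from 8 — these are bridges.
In total 6 edges are bridges.

0-2, 0-5, 1-5, 2-8, 3-6, 6-7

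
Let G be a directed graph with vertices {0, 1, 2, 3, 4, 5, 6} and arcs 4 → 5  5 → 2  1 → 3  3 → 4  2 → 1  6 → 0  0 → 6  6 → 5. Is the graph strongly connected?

No

There is no directed path from 3 to 6, so the graph is not strongly connected.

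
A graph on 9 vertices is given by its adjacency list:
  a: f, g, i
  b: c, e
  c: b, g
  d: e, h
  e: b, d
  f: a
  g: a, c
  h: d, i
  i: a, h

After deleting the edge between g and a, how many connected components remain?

g and a are still connected via g-c-b-e-d-h-i-a, so the component count stays at 1.

1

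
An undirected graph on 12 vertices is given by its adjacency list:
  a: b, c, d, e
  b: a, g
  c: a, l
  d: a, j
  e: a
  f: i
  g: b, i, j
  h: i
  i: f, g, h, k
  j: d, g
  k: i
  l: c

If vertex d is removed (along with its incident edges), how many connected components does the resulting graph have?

1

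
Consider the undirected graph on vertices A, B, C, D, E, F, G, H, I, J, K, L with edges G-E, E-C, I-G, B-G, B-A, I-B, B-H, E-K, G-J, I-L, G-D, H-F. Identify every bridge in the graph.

A-B, B-H, C-E, D-G, E-G, E-K, F-H, G-J, I-L

The edges on the cycle I-B-G-I are not bridges since each lies on that cycle.
But removing G-J disconnects G from J; removing G-E disconnects G from E; removing H-F disconnects H from F; removing B-H disconnects B from H — these are bridges.
In total 9 edges are bridges.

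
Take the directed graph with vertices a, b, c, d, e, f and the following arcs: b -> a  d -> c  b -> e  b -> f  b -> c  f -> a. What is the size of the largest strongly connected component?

1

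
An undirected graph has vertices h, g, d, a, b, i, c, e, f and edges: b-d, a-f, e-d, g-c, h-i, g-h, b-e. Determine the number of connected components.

3

Starting from a we can reach a, f. That is one component of size 2.
Starting from b we can reach b, d, e. That is one component of size 3.
Starting from c we can reach c, g, h, i. That is one component of size 4.
Total: 3 components.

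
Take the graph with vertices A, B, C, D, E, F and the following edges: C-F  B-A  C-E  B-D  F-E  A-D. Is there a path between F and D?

No

The component containing F is {C, E, F}, and D is not in it.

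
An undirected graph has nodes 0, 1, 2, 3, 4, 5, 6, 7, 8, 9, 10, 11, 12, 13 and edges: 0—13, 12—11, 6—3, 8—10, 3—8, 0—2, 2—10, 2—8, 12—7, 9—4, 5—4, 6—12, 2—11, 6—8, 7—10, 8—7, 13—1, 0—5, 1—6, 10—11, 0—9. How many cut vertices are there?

1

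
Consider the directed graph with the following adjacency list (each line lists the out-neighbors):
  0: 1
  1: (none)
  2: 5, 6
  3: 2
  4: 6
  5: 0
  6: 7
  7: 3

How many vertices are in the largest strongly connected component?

4

{2, 3, 6, 7} are all mutually reachable — one SCC of size 4.
{5} is an SCC by itself.
{0} is an SCC by itself.
{1} is an SCC by itself.
{4} is an SCC by itself.
The largest has 4 vertices.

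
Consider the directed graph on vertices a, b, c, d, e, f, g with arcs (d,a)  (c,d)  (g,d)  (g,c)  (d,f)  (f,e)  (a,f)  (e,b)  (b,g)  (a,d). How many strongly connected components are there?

1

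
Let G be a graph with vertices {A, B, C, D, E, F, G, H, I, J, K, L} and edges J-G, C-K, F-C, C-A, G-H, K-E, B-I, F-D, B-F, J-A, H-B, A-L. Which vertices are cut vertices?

A, B, C, F, K

Removing A increases the component count from 1 to 2, so A is a cut vertex.
Removing B increases the component count from 1 to 2, so B is a cut vertex.
Removing C increases the component count from 1 to 2, so C is a cut vertex.
Likewise F, K are cut vertices.
By contrast removing E leaves 1 component; it is not a cut vertex. No other vertex is a cut vertex either.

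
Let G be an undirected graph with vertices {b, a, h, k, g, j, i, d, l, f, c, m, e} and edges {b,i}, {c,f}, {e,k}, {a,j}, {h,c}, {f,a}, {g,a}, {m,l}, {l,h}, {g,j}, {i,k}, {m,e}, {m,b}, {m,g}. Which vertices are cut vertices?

Removing m increases the component count from 2 to 3, so m is a cut vertex.
By contrast removing j leaves 2 components; it is not a cut vertex. No other vertex is a cut vertex either.

m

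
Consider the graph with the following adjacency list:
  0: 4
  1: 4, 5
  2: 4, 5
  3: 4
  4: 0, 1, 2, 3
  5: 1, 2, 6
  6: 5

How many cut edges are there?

3

The edges on the cycle 5-1-4-2-5 are not bridges since each lies on that cycle.
But removing 4-0 disconnects 4 from 0; removing 4-3 disconnects 4 from 3; removing 5-6 disconnects 5 from 6 — these are bridges.
That makes 3 bridges.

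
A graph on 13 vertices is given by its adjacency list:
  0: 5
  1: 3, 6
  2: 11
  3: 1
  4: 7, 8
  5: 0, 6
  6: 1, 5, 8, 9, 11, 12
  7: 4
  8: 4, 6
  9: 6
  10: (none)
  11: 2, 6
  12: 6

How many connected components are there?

2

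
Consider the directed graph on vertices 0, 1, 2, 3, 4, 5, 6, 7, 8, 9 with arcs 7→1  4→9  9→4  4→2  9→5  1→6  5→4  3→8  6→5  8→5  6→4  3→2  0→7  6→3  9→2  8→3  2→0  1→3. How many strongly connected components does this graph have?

1

{0, 1, 2, 3, 4, 5, 6, 7, 8, 9} are all mutually reachable — one SCC of size 10.
That gives 1 strongly connected component.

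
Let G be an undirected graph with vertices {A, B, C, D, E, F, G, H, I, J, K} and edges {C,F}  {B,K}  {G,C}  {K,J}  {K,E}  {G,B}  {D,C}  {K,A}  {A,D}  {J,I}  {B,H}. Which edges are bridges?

B-H, C-F, E-K, I-J, J-K

The edges on the cycle G-B-K-A-D-C-G are not bridges since each lies on that cycle.
But removing I–J disconnects I from J; removing C–F disconnects C from F; removing H–B disconnects H from B; removing K–J disconnects K from J — these are bridges.
In total 5 edges are bridges.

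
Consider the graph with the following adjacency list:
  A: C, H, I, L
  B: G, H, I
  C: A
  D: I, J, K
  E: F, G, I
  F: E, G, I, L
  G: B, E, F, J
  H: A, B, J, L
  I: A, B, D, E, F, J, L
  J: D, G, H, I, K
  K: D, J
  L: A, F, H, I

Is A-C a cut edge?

Yes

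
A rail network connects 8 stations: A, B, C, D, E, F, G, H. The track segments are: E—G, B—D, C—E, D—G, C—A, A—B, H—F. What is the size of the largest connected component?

6

Starting from F we can reach F, H. That is one component of size 2.
Starting from A we can reach A, B, C, D, E, G. That is one component of size 6.
The largest has 6 vertices.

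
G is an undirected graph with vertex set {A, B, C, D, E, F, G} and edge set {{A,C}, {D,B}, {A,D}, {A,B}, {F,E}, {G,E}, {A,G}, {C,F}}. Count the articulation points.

Removing A increases the component count from 1 to 2, so A is a cut vertex.
By contrast removing C leaves 1 component; it is not a cut vertex. No other vertex is a cut vertex either.

1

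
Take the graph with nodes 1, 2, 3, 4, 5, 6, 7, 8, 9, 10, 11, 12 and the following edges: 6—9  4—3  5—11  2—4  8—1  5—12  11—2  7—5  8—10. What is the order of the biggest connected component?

7

Starting from 6 we can reach 6, 9. That is one component of size 2.
Starting from 1 we can reach 1, 8, 10. That is one component of size 3.
Starting from 2 we can reach 2, 3, 4, 5, 7, 11, 12. That is one component of size 7.
The largest has 7 vertices.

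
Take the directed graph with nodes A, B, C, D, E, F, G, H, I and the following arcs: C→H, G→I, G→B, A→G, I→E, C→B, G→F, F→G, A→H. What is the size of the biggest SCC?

2

{F, G} are all mutually reachable — one SCC of size 2.
{B} is an SCC by itself.
{E} is an SCC by itself.
{D} is an SCC by itself.
{C} is an SCC by itself.
(and 3 more singleton SCCs)
The largest has 2 vertices.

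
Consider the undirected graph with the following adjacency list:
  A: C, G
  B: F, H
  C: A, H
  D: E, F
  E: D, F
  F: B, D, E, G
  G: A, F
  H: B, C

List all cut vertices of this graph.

Removing F increases the component count from 1 to 2, so F is a cut vertex.
By contrast removing B leaves 1 component; it is not a cut vertex. No other vertex is a cut vertex either.

F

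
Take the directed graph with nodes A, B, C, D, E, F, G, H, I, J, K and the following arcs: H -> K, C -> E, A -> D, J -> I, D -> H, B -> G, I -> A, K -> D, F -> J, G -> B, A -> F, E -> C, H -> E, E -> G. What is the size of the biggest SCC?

4

{A, F, I, J} are all mutually reachable — one SCC of size 4.
{D, H, K} are all mutually reachable — one SCC of size 3.
{C, E} are all mutually reachable — one SCC of size 2.
{B, G} are all mutually reachable — one SCC of size 2.
The largest has 4 vertices.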